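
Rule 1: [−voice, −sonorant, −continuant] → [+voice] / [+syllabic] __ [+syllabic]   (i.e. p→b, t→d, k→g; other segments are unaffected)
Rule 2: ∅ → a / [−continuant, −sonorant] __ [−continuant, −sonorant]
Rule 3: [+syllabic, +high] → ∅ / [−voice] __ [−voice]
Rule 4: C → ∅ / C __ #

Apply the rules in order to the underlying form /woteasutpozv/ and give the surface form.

wodeastapoz

Rule 1 (intervocalic voicing): /t/ is a voiceless stop between vowels /o/ and /e/, so it voices to [d]. /woteasutpozv/ → wodeasutpozv.
Rule 2 (stop-cluster a-epenthesis): /t/ and /p/ form a stop–stop cluster, so [a] is inserted between them. /wodeasutpozv/ → wodeasutapozv.
Rule 3 (high vowel syncope): /u/ is a high vowel flanked by voiceless consonants /s/ and /t/, so it deletes. /wodeasutapozv/ → wodeastapozv.
Rule 4 (final cluster simplification): /v/ is the second consonant of a word-final cluster /zv/, so it deletes. /wodeastapozv/ → wodeastapoz.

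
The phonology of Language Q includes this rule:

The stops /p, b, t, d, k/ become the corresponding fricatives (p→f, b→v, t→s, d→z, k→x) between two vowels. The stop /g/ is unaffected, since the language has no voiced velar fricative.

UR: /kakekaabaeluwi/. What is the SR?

kaxexaavaeluwi

/k/ is a stop between vowels /a/ and /e/, so it spirantizes to the fricative [x].
/k/ is a stop between vowels /e/ and /a/, so it spirantizes to the fricative [x].
/b/ is a stop between vowels /a/ and /a/, so it spirantizes to the fricative [v].
The other instance of /k/ does not occur in the required environment and remains unchanged.
Surface form: [kaxexaavaeluwi].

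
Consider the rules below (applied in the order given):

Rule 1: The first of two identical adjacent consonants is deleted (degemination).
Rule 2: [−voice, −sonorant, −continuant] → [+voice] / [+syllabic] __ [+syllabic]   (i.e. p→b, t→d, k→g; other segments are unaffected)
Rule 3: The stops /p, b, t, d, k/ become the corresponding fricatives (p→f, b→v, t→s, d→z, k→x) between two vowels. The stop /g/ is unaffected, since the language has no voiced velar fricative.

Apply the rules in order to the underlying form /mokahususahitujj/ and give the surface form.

mogahususahizuj

Rule 1 (degemination): /jj/ is a geminate; the first /j/ deletes. /mokahususahitujj/ → mokahususahituj.
Rule 2 (intervocalic voicing): /k/ is a voiceless stop between vowels /o/ and /a/, so it voices to [g]. /t/ is a voiceless stop between vowels /i/ and /u/, so it voices to [d]. /mokahususahituj/ → mogahususahiduj.
Rule 3 (intervocalic spirantization): /d/ is a stop between vowels /i/ and /u/, so it spirantizes to the fricative [z]. /mogahususahiduj/ → mogahususahizuj.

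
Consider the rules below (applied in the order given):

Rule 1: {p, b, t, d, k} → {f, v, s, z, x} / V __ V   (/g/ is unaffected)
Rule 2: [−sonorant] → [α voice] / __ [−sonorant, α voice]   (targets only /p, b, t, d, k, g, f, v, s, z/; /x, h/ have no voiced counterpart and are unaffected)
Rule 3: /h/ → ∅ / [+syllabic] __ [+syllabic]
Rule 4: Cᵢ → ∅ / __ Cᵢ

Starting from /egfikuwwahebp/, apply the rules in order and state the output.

Rule 1 (intervocalic spirantization): /k/ is a stop between vowels /i/ and /u/, so it spirantizes to the fricative [x]. /egfikuwwahebp/ → egfixuwwahebp.
Rule 2 (regressive voicing assimilation): /g/ precedes the voiceless obstruent /f/, so it devoices to [k] by assimilation. /b/ precedes the voiceless obstruent /p/, so it devoices to [p] by assimilation. /egfixuwwahebp/ → ekfixuwwahepp.
Rule 3 (intervocalic h-deletion): /h/ occurs between vowels /a/ and /e/, so it deletes. /ekfixuwwahepp/ → ekfixuwwaepp.
Rule 4 (degemination): /ww/ is a geminate; the first /w/ deletes. /pp/ is a geminate; the first /p/ deletes. /ekfixuwwaepp/ → ekfixuwaep.

ekfixuwaep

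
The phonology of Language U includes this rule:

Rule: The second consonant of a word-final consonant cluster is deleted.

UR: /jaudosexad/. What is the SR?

No segment of /jaudosexad/ meets the structural description of the rule, so the form surfaces unchanged.

jaudosexad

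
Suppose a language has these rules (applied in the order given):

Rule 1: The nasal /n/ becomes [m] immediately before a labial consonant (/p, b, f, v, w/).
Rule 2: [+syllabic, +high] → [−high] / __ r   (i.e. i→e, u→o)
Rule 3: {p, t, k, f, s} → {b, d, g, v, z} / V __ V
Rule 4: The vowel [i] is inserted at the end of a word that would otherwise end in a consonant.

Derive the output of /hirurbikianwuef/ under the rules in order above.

Rule 1 (nasal place assimilation): /n/ precedes the labial consonant /w/, so it assimilates in place to [m]. /hirurbikianwuef/ → hirurbikiamwuef.
Rule 2 (pre-rhotic lowering): /i/ is a high vowel immediately before /r/, so it lowers to [e]. /u/ is a high vowel immediately before /r/, so it lowers to [o]. /hirurbikiamwuef/ → herorbikiamwuef.
Rule 3 (intervocalic voicing): /k/ is a voiceless obstruent between vowels /i/ and /i/, so it voices to [g]. /herorbikiamwuef/ → herorbigiamwuef.
Rule 4 (final i-epenthesis): the form ends in the consonant /f/, so [i] is inserted word-finally. /herorbigiamwuef/ → herorbigiamwuefi.

herorbigiamwuefi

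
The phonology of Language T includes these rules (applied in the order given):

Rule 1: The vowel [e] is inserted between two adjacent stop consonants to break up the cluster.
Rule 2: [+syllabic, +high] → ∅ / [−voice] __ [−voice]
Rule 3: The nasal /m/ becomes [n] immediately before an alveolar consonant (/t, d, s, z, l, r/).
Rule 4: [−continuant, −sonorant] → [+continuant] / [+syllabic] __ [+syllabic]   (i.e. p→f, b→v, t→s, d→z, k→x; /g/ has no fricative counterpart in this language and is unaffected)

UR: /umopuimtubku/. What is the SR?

Rule 1 (stop-cluster e-epenthesis): /b/ and /k/ form a stop–stop cluster, so [e] is inserted between them. /umopuimtubku/ → umopuimtubeku.
Rule 2 (high vowel syncope): no segment meets the environment; /umopuimtubeku/ is unchanged.
Rule 3 (nasal place assimilation): /m/ precedes the alveolar consonant /t/, so it assimilates in place to [n]. /umopuimtubeku/ → umopuintubeku.
Rule 4 (intervocalic spirantization): /p/ is a stop between vowels /o/ and /u/, so it spirantizes to the fricative [f]. /b/ is a stop between vowels /u/ and /e/, so it spirantizes to the fricative [v]. /k/ is a stop between vowels /e/ and /u/, so it spirantizes to the fricative [x]. /umopuintubeku/ → umofuintuvexu.

umofuintuvexu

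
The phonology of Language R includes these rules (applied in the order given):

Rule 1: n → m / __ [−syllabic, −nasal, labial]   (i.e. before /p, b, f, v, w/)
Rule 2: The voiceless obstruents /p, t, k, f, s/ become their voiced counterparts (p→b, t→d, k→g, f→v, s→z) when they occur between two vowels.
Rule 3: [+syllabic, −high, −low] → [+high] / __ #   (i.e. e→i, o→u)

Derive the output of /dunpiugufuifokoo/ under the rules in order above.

Rule 1 (nasal place assimilation): /n/ precedes the labial consonant /p/, so it assimilates in place to [m]. /dunpiugufuifokoo/ → dumpiugufuifokoo.
Rule 2 (intervocalic voicing): /f/ is a voiceless obstruent between vowels /u/ and /u/, so it voices to [v]. /f/ is a voiceless obstruent between vowels /i/ and /o/, so it voices to [v]. /k/ is a voiceless obstruent between vowels /o/ and /o/, so it voices to [g]. /dumpiugufuifokoo/ → dumpiuguvuivogoo.
Rule 3 (final vowel raising): /o/ is a mid vowel in word-final position, so it raises to [u]. /dumpiuguvuivogoo/ → dumpiuguvuivogou.

dumpiuguvuivogou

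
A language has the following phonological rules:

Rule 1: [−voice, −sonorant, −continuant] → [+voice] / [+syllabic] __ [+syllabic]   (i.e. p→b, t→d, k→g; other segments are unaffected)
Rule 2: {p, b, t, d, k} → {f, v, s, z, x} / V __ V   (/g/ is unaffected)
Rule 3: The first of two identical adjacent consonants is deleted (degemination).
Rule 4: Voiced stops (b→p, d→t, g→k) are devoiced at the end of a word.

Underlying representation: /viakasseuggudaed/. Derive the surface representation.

Rule 1 (intervocalic voicing): /k/ is a voiceless stop between vowels /a/ and /a/, so it voices to [g]. /viakasseuggudaed/ → viagasseuggudaed.
Rule 2 (intervocalic spirantization): /d/ is a stop between vowels /u/ and /a/, so it spirantizes to the fricative [z]. /viagasseuggudaed/ → viagasseugguzaed.
Rule 3 (degemination): /ss/ is a geminate; the first /s/ deletes. /gg/ is a geminate; the first /g/ deletes. /viagasseugguzaed/ → viagaseuguzaed.
Rule 4 (final devoicing): /d/ is a voiced stop in word-final position, so it devoices to [t]. /viagaseuguzaed/ → viagaseuguzaet.

viagaseuguzaet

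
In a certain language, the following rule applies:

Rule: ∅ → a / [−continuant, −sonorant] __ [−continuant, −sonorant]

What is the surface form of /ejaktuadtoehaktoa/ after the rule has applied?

/k/ and /t/ form a stop–stop cluster, so [a] is inserted between them.
/d/ and /t/ form a stop–stop cluster, so [a] is inserted between them.
/k/ and /t/ form a stop–stop cluster, so [a] is inserted between them.
Surface form: [ejakatuadatoehakatoa].

ejakatuadatoehakatoa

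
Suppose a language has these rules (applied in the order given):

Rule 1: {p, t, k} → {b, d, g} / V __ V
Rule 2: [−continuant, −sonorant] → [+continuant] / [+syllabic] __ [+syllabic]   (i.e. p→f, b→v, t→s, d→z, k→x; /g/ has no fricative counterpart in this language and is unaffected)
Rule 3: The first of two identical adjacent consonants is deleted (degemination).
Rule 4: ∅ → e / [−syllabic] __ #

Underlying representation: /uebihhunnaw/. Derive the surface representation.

Rule 1 (intervocalic voicing): no segment meets the environment; /uebihhunnaw/ is unchanged.
Rule 2 (intervocalic spirantization): /b/ is a stop between vowels /e/ and /i/, so it spirantizes to the fricative [v]. /uebihhunnaw/ → uevihhunnaw.
Rule 3 (degemination): /hh/ is a geminate; the first /h/ deletes. /nn/ is a geminate; the first /n/ deletes. /uevihhunnaw/ → uevihunaw.
Rule 4 (final e-epenthesis): the form ends in the consonant /w/, so [e] is inserted word-finally. /uevihunaw/ → uevihunawe.

uevihunawe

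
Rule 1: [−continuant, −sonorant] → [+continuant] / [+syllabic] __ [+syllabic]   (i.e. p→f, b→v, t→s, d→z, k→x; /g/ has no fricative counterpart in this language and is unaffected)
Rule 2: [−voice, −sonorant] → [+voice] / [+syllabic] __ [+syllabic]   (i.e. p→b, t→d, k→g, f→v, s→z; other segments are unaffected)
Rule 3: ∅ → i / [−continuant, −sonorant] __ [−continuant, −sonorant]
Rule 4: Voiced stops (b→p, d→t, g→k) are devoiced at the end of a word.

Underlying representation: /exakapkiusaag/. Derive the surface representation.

Rule 1 (intervocalic spirantization): /k/ is a stop between vowels /a/ and /a/, so it spirantizes to the fricative [x]. /exakapkiusaag/ → exaxapkiusaag.
Rule 2 (intervocalic voicing): /s/ is a voiceless obstruent between vowels /u/ and /a/, so it voices to [z]. /exaxapkiusaag/ → exaxapkiuzaag.
Rule 3 (stop-cluster i-epenthesis): /p/ and /k/ form a stop–stop cluster, so [i] is inserted between them. /exaxapkiuzaag/ → exaxapikiuzaag.
Rule 4 (final devoicing): /g/ is a voiced stop in word-final position, so it devoices to [k]. /exaxapikiuzaag/ → exaxapikiuzaak.

exaxapikiuzaak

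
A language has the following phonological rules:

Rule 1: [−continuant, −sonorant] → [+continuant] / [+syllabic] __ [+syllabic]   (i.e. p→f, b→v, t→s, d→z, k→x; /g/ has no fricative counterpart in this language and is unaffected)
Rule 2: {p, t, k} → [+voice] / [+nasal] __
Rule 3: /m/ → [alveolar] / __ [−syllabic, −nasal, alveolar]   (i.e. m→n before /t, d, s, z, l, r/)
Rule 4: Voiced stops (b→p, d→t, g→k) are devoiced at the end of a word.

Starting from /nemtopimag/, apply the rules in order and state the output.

nendofimak

Rule 1 (intervocalic spirantization): /p/ is a stop between vowels /o/ and /i/, so it spirantizes to the fricative [f]. /nemtopimag/ → nemtofimag.
Rule 2 (post-nasal voicing): /t/ is a voiceless stop immediately after the nasal /m/, so it voices to [d]. /nemtofimag/ → nemdofimag.
Rule 3 (nasal place assimilation): /m/ precedes the alveolar consonant /d/, so it assimilates in place to [n]. /nemdofimag/ → nendofimag.
Rule 4 (final devoicing): /g/ is a voiced stop in word-final position, so it devoices to [k]. /nendofimag/ → nendofimak.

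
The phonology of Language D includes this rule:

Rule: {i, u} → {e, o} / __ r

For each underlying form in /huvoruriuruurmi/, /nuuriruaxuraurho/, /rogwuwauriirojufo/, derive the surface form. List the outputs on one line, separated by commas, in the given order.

huvororioruormi, nuoreruaxoraorho, rogwuwaorierojufo

/huvoruriuruurmi/: /u/ is a high vowel immediately before /r/, so it lowers to [o]. /u/ is a high vowel immediately before /r/, so it lowers to [o]. /u/ is a high vowel immediately before /r/, so it lowers to [o]. → [huvororioruormi].
/nuuriruaxuraurho/: /u/ is a high vowel immediately before /r/, so it lowers to [o]. /i/ is a high vowel immediately before /r/, so it lowers to [e]. /u/ is a high vowel immediately before /r/, so it lowers to [o]. /u/ is a high vowel immediately before /r/, so it lowers to [o]. → [nuoreruaxoraorho].
/rogwuwauriirojufo/: /u/ is a high vowel immediately before /r/, so it lowers to [o]. /i/ is a high vowel immediately before /r/, so it lowers to [e]. → [rogwuwaorierojufo].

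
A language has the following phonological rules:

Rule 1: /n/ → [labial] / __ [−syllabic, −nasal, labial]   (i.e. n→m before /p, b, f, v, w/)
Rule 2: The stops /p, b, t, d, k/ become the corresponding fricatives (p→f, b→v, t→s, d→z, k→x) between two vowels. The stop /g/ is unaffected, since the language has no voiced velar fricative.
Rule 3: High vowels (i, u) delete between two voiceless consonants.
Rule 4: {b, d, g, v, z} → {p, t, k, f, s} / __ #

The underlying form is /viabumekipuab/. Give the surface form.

viavumexfuap

Rule 1 (nasal place assimilation): no segment meets the environment; /viabumekipuab/ is unchanged.
Rule 2 (intervocalic spirantization): /b/ is a stop between vowels /a/ and /u/, so it spirantizes to the fricative [v]. /k/ is a stop between vowels /e/ and /i/, so it spirantizes to the fricative [x]. /p/ is a stop between vowels /i/ and /u/, so it spirantizes to the fricative [f]. /viabumekipuab/ → viavumexifuab.
Rule 3 (high vowel syncope): /i/ is a high vowel flanked by voiceless consonants /x/ and /f/, so it deletes. /viavumexifuab/ → viavumexfuab.
Rule 4 (final devoicing): /b/ is a voiced obstruent in word-final position, so it devoices to [p]. /viavumexfuab/ → viavumexfuap.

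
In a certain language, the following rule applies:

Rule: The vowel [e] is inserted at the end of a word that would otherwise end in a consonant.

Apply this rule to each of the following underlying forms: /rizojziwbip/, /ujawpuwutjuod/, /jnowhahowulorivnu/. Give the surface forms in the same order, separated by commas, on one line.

/rizojziwbip/: the form ends in the consonant /p/, so [e] is inserted word-finally. → [rizojziwbipe].
/ujawpuwutjuod/: the form ends in the consonant /d/, so [e] is inserted word-finally. → [ujawpuwutjuode].
/jnowhahowulorivnu/: the rule's environment is not met; surfaces unchanged as [jnowhahowulorivnu].

rizojziwbipe, ujawpuwutjuode, jnowhahowulorivnu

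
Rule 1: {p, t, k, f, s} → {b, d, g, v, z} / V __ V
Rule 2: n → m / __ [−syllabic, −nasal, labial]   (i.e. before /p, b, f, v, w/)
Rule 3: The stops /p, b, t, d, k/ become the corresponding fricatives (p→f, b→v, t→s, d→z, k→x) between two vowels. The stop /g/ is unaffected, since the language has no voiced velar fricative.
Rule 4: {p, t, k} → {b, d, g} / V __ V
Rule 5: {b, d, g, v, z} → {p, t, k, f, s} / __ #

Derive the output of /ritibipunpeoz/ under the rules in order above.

rizivivumpeos

Rule 1 (intervocalic voicing): /t/ is a voiceless obstruent between vowels /i/ and /i/, so it voices to [d]. /p/ is a voiceless obstruent between vowels /i/ and /u/, so it voices to [b]. /ritibipunpeoz/ → ridibibunpeoz.
Rule 2 (nasal place assimilation): /n/ precedes the labial consonant /p/, so it assimilates in place to [m]. /ridibibunpeoz/ → ridibibumpeoz.
Rule 3 (intervocalic spirantization): /d/ is a stop between vowels /i/ and /i/, so it spirantizes to the fricative [z]. /b/ is a stop between vowels /i/ and /i/, so it spirantizes to the fricative [v]. /b/ is a stop between vowels /i/ and /u/, so it spirantizes to the fricative [v]. /ridibibumpeoz/ → rizivivumpeoz.
Rule 4 (intervocalic voicing): no segment meets the environment; /rizivivumpeoz/ is unchanged.
Rule 5 (final devoicing): /z/ is a voiced obstruent in word-final position, so it devoices to [s]. /rizivivumpeoz/ → rizivivumpeos.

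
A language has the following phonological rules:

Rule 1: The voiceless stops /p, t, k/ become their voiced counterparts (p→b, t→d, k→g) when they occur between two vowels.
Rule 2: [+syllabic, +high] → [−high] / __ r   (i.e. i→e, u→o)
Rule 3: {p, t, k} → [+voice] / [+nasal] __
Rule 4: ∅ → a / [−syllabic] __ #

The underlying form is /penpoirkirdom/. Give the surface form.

Rule 1 (intervocalic voicing): no segment meets the environment; /penpoirkirdom/ is unchanged.
Rule 2 (pre-rhotic lowering): /i/ is a high vowel immediately before /r/, so it lowers to [e]. /i/ is a high vowel immediately before /r/, so it lowers to [e]. /penpoirkirdom/ → penpoerkerdom.
Rule 3 (post-nasal voicing): /p/ is a voiceless stop immediately after the nasal /n/, so it voices to [b]. /penpoerkerdom/ → penboerkerdom.
Rule 4 (final a-epenthesis): the form ends in the consonant /m/, so [a] is inserted word-finally. /penboerkerdom/ → penboerkerdoma.

penboerkerdoma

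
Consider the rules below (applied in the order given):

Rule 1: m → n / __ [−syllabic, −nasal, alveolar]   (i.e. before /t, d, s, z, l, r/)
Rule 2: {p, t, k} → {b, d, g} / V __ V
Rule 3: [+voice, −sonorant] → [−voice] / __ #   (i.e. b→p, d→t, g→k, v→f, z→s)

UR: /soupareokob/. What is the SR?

Rule 1 (nasal place assimilation): no segment meets the environment; /soupareokob/ is unchanged.
Rule 2 (intervocalic voicing): /p/ is a voiceless stop between vowels /u/ and /a/, so it voices to [b]. /k/ is a voiceless stop between vowels /o/ and /o/, so it voices to [g]. /soupareokob/ → soubareogob.
Rule 3 (final devoicing): /b/ is a voiced obstruent in word-final position, so it devoices to [p]. /soubareogob/ → soubareogop.

soubareogop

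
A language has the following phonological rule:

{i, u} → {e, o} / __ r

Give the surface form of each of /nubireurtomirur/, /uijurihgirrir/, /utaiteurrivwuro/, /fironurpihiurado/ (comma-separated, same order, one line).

nubereortomeror, uijorihgerrer, utaiteorrivworo, feronorpihiorado

/nubireurtomirur/: /i/ is a high vowel immediately before /r/, so it lowers to [e]. /u/ is a high vowel immediately before /r/, so it lowers to [o]. /i/ is a high vowel immediately before /r/, so it lowers to [e]. /u/ is a high vowel immediately before /r/, so it lowers to [o]. → [nubereortomeror].
/uijurihgirrir/: /u/ is a high vowel immediately before /r/, so it lowers to [o]. /i/ is a high vowel immediately before /r/, so it lowers to [e]. /i/ is a high vowel immediately before /r/, so it lowers to [e]. → [uijorihgerrer].
/utaiteurrivwuro/: /u/ is a high vowel immediately before /r/, so it lowers to [o]. /u/ is a high vowel immediately before /r/, so it lowers to [o]. → [utaiteorrivworo].
/fironurpihiurado/: /i/ is a high vowel immediately before /r/, so it lowers to [e]. /u/ is a high vowel immediately before /r/, so it lowers to [o]. /u/ is a high vowel immediately before /r/, so it lowers to [o]. → [feronorpihiorado].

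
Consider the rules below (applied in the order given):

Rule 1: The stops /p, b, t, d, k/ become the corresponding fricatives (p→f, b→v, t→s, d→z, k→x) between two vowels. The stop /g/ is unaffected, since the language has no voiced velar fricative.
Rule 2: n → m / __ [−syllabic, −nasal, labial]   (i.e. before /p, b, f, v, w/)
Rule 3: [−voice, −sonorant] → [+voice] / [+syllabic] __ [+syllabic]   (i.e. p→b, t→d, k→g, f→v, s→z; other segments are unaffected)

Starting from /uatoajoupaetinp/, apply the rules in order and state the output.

Rule 1 (intervocalic spirantization): /t/ is a stop between vowels /a/ and /o/, so it spirantizes to the fricative [s]. /p/ is a stop between vowels /u/ and /a/, so it spirantizes to the fricative [f]. /t/ is a stop between vowels /e/ and /i/, so it spirantizes to the fricative [s]. /uatoajoupaetinp/ → uasoajoufaesinp.
Rule 2 (nasal place assimilation): /n/ precedes the labial consonant /p/, so it assimilates in place to [m]. /uasoajoufaesinp/ → uasoajoufaesimp.
Rule 3 (intervocalic voicing): /s/ is a voiceless obstruent between vowels /a/ and /o/, so it voices to [z]. /f/ is a voiceless obstruent between vowels /u/ and /a/, so it voices to [v]. /s/ is a voiceless obstruent between vowels /e/ and /i/, so it voices to [z]. /uasoajoufaesimp/ → uazoajouvaezimp.

uazoajouvaezimp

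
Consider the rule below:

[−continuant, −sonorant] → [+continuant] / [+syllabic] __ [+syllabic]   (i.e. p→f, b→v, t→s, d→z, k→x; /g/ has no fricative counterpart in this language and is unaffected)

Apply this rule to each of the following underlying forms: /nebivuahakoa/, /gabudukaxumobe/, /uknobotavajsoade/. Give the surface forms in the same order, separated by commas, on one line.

/nebivuahakoa/: /b/ is a stop between vowels /e/ and /i/, so it spirantizes to the fricative [v]. /k/ is a stop between vowels /a/ and /o/, so it spirantizes to the fricative [x]. → [nevivuahaxoa].
/gabudukaxumobe/: /b/ is a stop between vowels /a/ and /u/, so it spirantizes to the fricative [v]. /d/ is a stop between vowels /u/ and /u/, so it spirantizes to the fricative [z]. /k/ is a stop between vowels /u/ and /a/, so it spirantizes to the fricative [x]. /b/ is a stop between vowels /o/ and /e/, so it spirantizes to the fricative [v]. → [gavuzuxaxumove].
/uknobotavajsoade/: /b/ is a stop between vowels /o/ and /o/, so it spirantizes to the fricative [v]. /t/ is a stop between vowels /o/ and /a/, so it spirantizes to the fricative [s]. /d/ is a stop between vowels /a/ and /e/, so it spirantizes to the fricative [z]. → [uknovosavajsoaze].

nevivuahaxoa, gavuzuxaxumove, uknovosavajsoaze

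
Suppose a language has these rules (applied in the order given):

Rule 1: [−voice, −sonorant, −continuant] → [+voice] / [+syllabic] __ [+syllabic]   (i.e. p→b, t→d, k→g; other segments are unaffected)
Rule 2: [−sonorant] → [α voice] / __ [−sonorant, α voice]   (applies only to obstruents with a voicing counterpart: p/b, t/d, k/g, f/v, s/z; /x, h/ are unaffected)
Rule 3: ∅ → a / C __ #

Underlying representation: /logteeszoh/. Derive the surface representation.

lokteezzoha

Rule 1 (intervocalic voicing): no segment meets the environment; /logteeszoh/ is unchanged.
Rule 2 (regressive voicing assimilation): /g/ precedes the voiceless obstruent /t/, so it devoices to [k] by assimilation. /s/ precedes the voiced obstruent /z/, so it voices to [z] by assimilation. /logteeszoh/ → lokteezzoh.
Rule 3 (final a-epenthesis): the form ends in the consonant /h/, so [a] is inserted word-finally. /lokteezzoh/ → lokteezzoha.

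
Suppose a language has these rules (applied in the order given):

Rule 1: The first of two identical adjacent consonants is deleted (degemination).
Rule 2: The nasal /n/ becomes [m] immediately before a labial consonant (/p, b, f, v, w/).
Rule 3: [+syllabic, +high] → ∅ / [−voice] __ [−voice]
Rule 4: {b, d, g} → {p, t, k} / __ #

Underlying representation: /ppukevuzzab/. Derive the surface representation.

Rule 1 (degemination): /pp/ is a geminate; the first /p/ deletes. /zz/ is a geminate; the first /z/ deletes. /ppukevuzzab/ → pukevuzab.
Rule 2 (nasal place assimilation): no segment meets the environment; /pukevuzab/ is unchanged.
Rule 3 (high vowel syncope): /u/ is a high vowel flanked by voiceless consonants /p/ and /k/, so it deletes. /pukevuzab/ → pkevuzab.
Rule 4 (final devoicing): /b/ is a voiced stop in word-final position, so it devoices to [p]. /pkevuzab/ → pkevuzap.

pkevuzap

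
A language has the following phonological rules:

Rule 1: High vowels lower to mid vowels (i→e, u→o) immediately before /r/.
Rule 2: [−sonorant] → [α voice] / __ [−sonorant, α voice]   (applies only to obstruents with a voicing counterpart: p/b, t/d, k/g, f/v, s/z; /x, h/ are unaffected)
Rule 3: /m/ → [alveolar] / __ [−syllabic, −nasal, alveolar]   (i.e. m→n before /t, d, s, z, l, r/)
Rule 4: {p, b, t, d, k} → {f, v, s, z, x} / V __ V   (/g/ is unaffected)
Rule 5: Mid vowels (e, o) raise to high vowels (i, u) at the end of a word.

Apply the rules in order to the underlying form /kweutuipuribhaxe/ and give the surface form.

Rule 1 (pre-rhotic lowering): /u/ is a high vowel immediately before /r/, so it lowers to [o]. /kweutuipuribhaxe/ → kweutuiporibhaxe.
Rule 2 (regressive voicing assimilation): /b/ precedes the voiceless obstruent /h/, so it devoices to [p] by assimilation. /kweutuiporibhaxe/ → kweutuiporiphaxe.
Rule 3 (nasal place assimilation): no segment meets the environment; /kweutuiporiphaxe/ is unchanged.
Rule 4 (intervocalic spirantization): /t/ is a stop between vowels /u/ and /u/, so it spirantizes to the fricative [s]. /p/ is a stop between vowels /i/ and /o/, so it spirantizes to the fricative [f]. /kweutuiporiphaxe/ → kweusuiforiphaxe.
Rule 5 (final vowel raising): /e/ is a mid vowel in word-final position, so it raises to [i]. /kweusuiforiphaxe/ → kweusuiforiphaxi.

kweusuiforiphaxi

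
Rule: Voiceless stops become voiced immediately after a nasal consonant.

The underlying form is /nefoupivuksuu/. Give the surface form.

nefoupivuksuu

No segment of /nefoupivuksuu/ meets the structural description of the rule, so the form surfaces unchanged.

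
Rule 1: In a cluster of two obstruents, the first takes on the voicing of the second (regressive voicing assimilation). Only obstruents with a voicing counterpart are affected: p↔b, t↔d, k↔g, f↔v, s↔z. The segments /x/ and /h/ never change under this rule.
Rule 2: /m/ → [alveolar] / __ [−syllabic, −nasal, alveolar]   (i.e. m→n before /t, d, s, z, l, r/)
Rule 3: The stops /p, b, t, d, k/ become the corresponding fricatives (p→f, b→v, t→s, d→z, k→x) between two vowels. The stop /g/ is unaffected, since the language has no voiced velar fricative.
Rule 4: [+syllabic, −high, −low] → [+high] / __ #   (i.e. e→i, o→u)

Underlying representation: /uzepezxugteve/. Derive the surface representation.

uzefesxuktevi

Rule 1 (regressive voicing assimilation): /z/ precedes the voiceless obstruent /x/, so it devoices to [s] by assimilation. /g/ precedes the voiceless obstruent /t/, so it devoices to [k] by assimilation. /uzepezxugteve/ → uzepesxukteve.
Rule 2 (nasal place assimilation): no segment meets the environment; /uzepesxukteve/ is unchanged.
Rule 3 (intervocalic spirantization): /p/ is a stop between vowels /e/ and /e/, so it spirantizes to the fricative [f]. /uzepesxukteve/ → uzefesxukteve.
Rule 4 (final vowel raising): /e/ is a mid vowel in word-final position, so it raises to [i]. /uzefesxukteve/ → uzefesxuktevi.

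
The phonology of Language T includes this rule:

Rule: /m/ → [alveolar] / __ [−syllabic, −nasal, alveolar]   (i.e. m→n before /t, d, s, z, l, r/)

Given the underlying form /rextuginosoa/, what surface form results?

rextuginosoa

No segment of /rextuginosoa/ meets the structural description of the rule, so the form surfaces unchanged.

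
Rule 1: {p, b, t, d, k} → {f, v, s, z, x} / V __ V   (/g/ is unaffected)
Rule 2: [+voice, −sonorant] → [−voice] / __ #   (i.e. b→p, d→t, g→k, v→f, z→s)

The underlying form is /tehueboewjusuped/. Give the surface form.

tehuevoewjusufet

Rule 1 (intervocalic spirantization): /b/ is a stop between vowels /e/ and /o/, so it spirantizes to the fricative [v]. /p/ is a stop between vowels /u/ and /e/, so it spirantizes to the fricative [f]. /tehueboewjusuped/ → tehuevoewjusufed.
Rule 2 (final devoicing): /d/ is a voiced obstruent in word-final position, so it devoices to [t]. /tehuevoewjusufed/ → tehuevoewjusufet.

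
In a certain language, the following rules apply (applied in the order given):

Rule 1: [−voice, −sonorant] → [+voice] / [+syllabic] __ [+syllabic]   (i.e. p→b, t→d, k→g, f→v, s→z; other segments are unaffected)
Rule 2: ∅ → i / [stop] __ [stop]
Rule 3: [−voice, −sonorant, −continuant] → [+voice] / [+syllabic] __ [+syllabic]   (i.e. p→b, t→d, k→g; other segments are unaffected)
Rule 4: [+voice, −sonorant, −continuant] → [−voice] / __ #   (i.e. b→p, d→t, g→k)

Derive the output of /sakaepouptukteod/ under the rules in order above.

sagaeboubidugideot

Rule 1 (intervocalic voicing): /k/ is a voiceless obstruent between vowels /a/ and /a/, so it voices to [g]. /p/ is a voiceless obstruent between vowels /e/ and /o/, so it voices to [b]. /sakaepouptukteod/ → sagaebouptukteod.
Rule 2 (stop-cluster i-epenthesis): /p/ and /t/ form a stop–stop cluster, so [i] is inserted between them. /k/ and /t/ form a stop–stop cluster, so [i] is inserted between them. /sagaebouptukteod/ → sagaeboupitukiteod.
Rule 3 (intervocalic voicing): /p/ is a voiceless stop between vowels /u/ and /i/, so it voices to [b]. /t/ is a voiceless stop between vowels /i/ and /u/, so it voices to [d]. /k/ is a voiceless stop between vowels /u/ and /i/, so it voices to [g]. /t/ is a voiceless stop between vowels /i/ and /e/, so it voices to [d]. /sagaeboupitukiteod/ → sagaeboubidugideod.
Rule 4 (final devoicing): /d/ is a voiced stop in word-final position, so it devoices to [t]. /sagaeboubidugideod/ → sagaeboubidugideot.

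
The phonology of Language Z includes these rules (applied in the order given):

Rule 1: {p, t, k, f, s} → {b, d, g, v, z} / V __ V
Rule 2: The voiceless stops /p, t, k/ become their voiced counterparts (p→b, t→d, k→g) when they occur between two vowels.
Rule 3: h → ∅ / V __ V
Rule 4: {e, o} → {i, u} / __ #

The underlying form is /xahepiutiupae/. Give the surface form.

Rule 1 (intervocalic voicing): /p/ is a voiceless obstruent between vowels /e/ and /i/, so it voices to [b]. /t/ is a voiceless obstruent between vowels /u/ and /i/, so it voices to [d]. /p/ is a voiceless obstruent between vowels /u/ and /a/, so it voices to [b]. /xahepiutiupae/ → xahebiudiubae.
Rule 2 (intervocalic voicing): no segment meets the environment; /xahebiudiubae/ is unchanged.
Rule 3 (intervocalic h-deletion): /h/ occurs between vowels /a/ and /e/, so it deletes. /xahebiudiubae/ → xaebiudiubae.
Rule 4 (final vowel raising): /e/ is a mid vowel in word-final position, so it raises to [i]. /xaebiudiubae/ → xaebiudiubai.

xaebiudiubai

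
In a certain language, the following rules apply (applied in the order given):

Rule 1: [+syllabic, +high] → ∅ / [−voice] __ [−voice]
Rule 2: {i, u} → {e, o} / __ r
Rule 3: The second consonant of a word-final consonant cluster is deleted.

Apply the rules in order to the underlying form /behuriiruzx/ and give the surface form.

Rule 1 (high vowel syncope): no segment meets the environment; /behuriiruzx/ is unchanged.
Rule 2 (pre-rhotic lowering): /u/ is a high vowel immediately before /r/, so it lowers to [o]. /i/ is a high vowel immediately before /r/, so it lowers to [e]. /behuriiruzx/ → behorieruzx.
Rule 3 (final cluster simplification): /x/ is the second consonant of a word-final cluster /zx/, so it deletes. /behorieruzx/ → behorieruz.

behorieruz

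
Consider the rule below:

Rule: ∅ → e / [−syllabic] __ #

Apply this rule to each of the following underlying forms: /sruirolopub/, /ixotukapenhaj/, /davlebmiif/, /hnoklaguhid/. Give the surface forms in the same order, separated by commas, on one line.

sruirolopube, ixotukapenhaje, davlebmiife, hnoklaguhide

/sruirolopub/: the form ends in the consonant /b/, so [e] is inserted word-finally. → [sruirolopube].
/ixotukapenhaj/: the form ends in the consonant /j/, so [e] is inserted word-finally. → [ixotukapenhaje].
/davlebmiif/: the form ends in the consonant /f/, so [e] is inserted word-finally. → [davlebmiife].
/hnoklaguhid/: the form ends in the consonant /d/, so [e] is inserted word-finally. → [hnoklaguhide].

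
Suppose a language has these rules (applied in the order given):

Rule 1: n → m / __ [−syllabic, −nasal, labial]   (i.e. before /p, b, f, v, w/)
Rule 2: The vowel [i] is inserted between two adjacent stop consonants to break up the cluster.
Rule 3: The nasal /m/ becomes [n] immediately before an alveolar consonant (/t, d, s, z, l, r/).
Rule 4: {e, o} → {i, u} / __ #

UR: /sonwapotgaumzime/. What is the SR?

Rule 1 (nasal place assimilation): /n/ precedes the labial consonant /w/, so it assimilates in place to [m]. /sonwapotgaumzime/ → somwapotgaumzime.
Rule 2 (stop-cluster i-epenthesis): /t/ and /g/ form a stop–stop cluster, so [i] is inserted between them. /somwapotgaumzime/ → somwapotigaumzime.
Rule 3 (nasal place assimilation): /m/ precedes the alveolar consonant /z/, so it assimilates in place to [n]. /somwapotigaumzime/ → somwapotigaunzime.
Rule 4 (final vowel raising): /e/ is a mid vowel in word-final position, so it raises to [i]. /somwapotigaunzime/ → somwapotigaunzimi.

somwapotigaunzimi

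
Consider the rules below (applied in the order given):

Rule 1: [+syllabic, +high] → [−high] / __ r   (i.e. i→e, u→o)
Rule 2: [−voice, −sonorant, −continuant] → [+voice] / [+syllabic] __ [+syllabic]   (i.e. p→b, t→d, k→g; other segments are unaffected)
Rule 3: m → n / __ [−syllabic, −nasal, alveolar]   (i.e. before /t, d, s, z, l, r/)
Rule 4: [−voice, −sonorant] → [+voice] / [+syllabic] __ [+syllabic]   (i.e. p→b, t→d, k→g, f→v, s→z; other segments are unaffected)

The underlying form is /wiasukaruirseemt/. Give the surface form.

Rule 1 (pre-rhotic lowering): /i/ is a high vowel immediately before /r/, so it lowers to [e]. /wiasukaruirseemt/ → wiasukaruerseemt.
Rule 2 (intervocalic voicing): /k/ is a voiceless stop between vowels /u/ and /a/, so it voices to [g]. /wiasukaruerseemt/ → wiasugaruerseemt.
Rule 3 (nasal place assimilation): /m/ precedes the alveolar consonant /t/, so it assimilates in place to [n]. /wiasugaruerseemt/ → wiasugaruerseent.
Rule 4 (intervocalic voicing): /s/ is a voiceless obstruent between vowels /a/ and /u/, so it voices to [z]. /wiasugaruerseent/ → wiazugaruerseent.

wiazugaruerseent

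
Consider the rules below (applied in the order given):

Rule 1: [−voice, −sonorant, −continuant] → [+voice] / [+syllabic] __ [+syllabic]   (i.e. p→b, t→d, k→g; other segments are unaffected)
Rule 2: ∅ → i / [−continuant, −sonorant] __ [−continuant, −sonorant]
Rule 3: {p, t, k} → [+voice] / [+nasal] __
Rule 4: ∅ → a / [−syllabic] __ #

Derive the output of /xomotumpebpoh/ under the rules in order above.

xomodumbebipoha

Rule 1 (intervocalic voicing): /t/ is a voiceless stop between vowels /o/ and /u/, so it voices to [d]. /xomotumpebpoh/ → xomodumpebpoh.
Rule 2 (stop-cluster i-epenthesis): /b/ and /p/ form a stop–stop cluster, so [i] is inserted between them. /xomodumpebpoh/ → xomodumpebipoh.
Rule 3 (post-nasal voicing): /p/ is a voiceless stop immediately after the nasal /m/, so it voices to [b]. /xomodumpebipoh/ → xomodumbebipoh.
Rule 4 (final a-epenthesis): the form ends in the consonant /h/, so [a] is inserted word-finally. /xomodumbebipoh/ → xomodumbebipoha.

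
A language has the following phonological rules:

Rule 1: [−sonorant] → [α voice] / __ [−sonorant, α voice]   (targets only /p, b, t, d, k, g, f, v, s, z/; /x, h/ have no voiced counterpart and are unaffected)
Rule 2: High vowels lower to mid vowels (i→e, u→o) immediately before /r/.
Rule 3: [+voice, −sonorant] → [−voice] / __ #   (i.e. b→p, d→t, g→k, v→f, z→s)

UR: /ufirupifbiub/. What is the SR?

uferupivbiup

Rule 1 (regressive voicing assimilation): /f/ precedes the voiced obstruent /b/, so it voices to [v] by assimilation. /ufirupifbiub/ → ufirupivbiub.
Rule 2 (pre-rhotic lowering): /i/ is a high vowel immediately before /r/, so it lowers to [e]. /ufirupivbiub/ → uferupivbiub.
Rule 3 (final devoicing): /b/ is a voiced obstruent in word-final position, so it devoices to [p]. /uferupivbiub/ → uferupivbiup.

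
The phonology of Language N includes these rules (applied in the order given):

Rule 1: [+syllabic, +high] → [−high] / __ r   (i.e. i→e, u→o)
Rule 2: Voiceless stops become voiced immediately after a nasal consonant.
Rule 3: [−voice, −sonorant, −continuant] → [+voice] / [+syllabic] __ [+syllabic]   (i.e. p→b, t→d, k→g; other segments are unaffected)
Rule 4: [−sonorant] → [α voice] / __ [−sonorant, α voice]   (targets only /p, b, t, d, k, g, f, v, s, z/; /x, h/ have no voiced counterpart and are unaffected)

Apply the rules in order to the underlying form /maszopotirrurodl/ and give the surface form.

Rule 1 (pre-rhotic lowering): /i/ is a high vowel immediately before /r/, so it lowers to [e]. /u/ is a high vowel immediately before /r/, so it lowers to [o]. /maszopotirrurodl/ → maszopoterrorodl.
Rule 2 (post-nasal voicing): no segment meets the environment; /maszopoterrorodl/ is unchanged.
Rule 3 (intervocalic voicing): /p/ is a voiceless stop between vowels /o/ and /o/, so it voices to [b]. /t/ is a voiceless stop between vowels /o/ and /e/, so it voices to [d]. /maszopoterrorodl/ → maszoboderrorodl.
Rule 4 (regressive voicing assimilation): /s/ precedes the voiced obstruent /z/, so it voices to [z] by assimilation. /maszoboderrorodl/ → mazzoboderrorodl.

mazzoboderrorodl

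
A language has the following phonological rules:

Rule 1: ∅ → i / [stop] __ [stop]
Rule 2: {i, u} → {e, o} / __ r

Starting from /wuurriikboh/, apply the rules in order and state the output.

wuorriikiboh

Rule 1 (stop-cluster i-epenthesis): /k/ and /b/ form a stop–stop cluster, so [i] is inserted between them. /wuurriikboh/ → wuurriikiboh.
Rule 2 (pre-rhotic lowering): /u/ is a high vowel immediately before /r/, so it lowers to [o]. /wuurriikiboh/ → wuorriikiboh.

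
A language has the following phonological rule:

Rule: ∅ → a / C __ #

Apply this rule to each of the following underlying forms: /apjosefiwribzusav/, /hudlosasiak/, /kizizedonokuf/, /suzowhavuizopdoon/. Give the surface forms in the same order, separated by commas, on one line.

/apjosefiwribzusav/: the form ends in the consonant /v/, so [a] is inserted word-finally. → [apjosefiwribzusava].
/hudlosasiak/: the form ends in the consonant /k/, so [a] is inserted word-finally. → [hudlosasiaka].
/kizizedonokuf/: the form ends in the consonant /f/, so [a] is inserted word-finally. → [kizizedonokufa].
/suzowhavuizopdoon/: the form ends in the consonant /n/, so [a] is inserted word-finally. → [suzowhavuizopdoona].

apjosefiwribzusava, hudlosasiaka, kizizedonokufa, suzowhavuizopdoona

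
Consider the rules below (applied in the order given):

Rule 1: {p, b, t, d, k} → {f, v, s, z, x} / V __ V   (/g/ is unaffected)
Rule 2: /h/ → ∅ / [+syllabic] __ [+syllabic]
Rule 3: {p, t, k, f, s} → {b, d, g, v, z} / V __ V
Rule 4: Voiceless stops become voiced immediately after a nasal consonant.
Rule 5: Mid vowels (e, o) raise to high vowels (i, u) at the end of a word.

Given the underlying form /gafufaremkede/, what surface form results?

gavuvaremgezi

Rule 1 (intervocalic spirantization): /d/ is a stop between vowels /e/ and /e/, so it spirantizes to the fricative [z]. /gafufaremkede/ → gafufaremkeze.
Rule 2 (intervocalic h-deletion): no segment meets the environment; /gafufaremkeze/ is unchanged.
Rule 3 (intervocalic voicing): /f/ is a voiceless obstruent between vowels /a/ and /u/, so it voices to [v]. /f/ is a voiceless obstruent between vowels /u/ and /a/, so it voices to [v]. /gafufaremkeze/ → gavuvaremkeze.
Rule 4 (post-nasal voicing): /k/ is a voiceless stop immediately after the nasal /m/, so it voices to [g]. /gavuvaremkeze/ → gavuvaremgeze.
Rule 5 (final vowel raising): /e/ is a mid vowel in word-final position, so it raises to [i]. /gavuvaremgeze/ → gavuvaremgezi.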